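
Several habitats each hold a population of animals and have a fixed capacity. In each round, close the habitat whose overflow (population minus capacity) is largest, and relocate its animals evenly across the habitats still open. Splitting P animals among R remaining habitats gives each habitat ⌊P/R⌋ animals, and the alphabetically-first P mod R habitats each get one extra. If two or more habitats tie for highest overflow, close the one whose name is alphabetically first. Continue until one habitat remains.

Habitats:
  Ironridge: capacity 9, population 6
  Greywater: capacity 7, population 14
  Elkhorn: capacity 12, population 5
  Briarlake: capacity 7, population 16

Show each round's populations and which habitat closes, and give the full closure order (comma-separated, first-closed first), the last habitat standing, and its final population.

Round 1: Briarlake=16 Elkhorn=5 Greywater=14 Ironridge=6 → close Briarlake (overflow 9)
  16÷3 = 5 each, +1 to first 1
Round 2: Elkhorn=11 Greywater=19 Ironridge=11 → close Greywater (overflow 12)
  19÷2 = 9 each, +1 to first 1
Round 3: Elkhorn=21 Ironridge=20 → close Ironridge (overflow 11)
  20÷1 = 20 each, +1 to first 0

Closure order: Briarlake, Greywater, Ironridge
Last habitat: Elkhorn with 41 animals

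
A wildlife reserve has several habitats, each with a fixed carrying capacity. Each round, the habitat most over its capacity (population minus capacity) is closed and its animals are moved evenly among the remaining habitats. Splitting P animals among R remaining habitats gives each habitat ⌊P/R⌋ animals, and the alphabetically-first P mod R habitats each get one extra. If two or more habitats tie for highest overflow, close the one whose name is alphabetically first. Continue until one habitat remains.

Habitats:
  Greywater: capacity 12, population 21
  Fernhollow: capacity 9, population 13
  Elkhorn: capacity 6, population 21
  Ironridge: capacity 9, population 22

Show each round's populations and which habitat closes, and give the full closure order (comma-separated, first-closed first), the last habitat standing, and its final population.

Round 1: Elkhorn=21 Fernhollow=13 Greywater=21 Ironridge=22 → close Elkhorn (overflow 15)
  21÷3 = 7 each, +1 to first 0
Round 2: Fernhollow=20 Greywater=28 Ironridge=29 → close Ironridge (overflow 20)
  29÷2 = 14 each, +1 to first 1
Round 3: Fernhollow=35 Greywater=42 → close Greywater (overflow 30)
  42÷1 = 42 each, +1 to first 0

Closure order: Elkhorn, Ironridge, Greywater
Last habitat: Fernhollow with 77 animals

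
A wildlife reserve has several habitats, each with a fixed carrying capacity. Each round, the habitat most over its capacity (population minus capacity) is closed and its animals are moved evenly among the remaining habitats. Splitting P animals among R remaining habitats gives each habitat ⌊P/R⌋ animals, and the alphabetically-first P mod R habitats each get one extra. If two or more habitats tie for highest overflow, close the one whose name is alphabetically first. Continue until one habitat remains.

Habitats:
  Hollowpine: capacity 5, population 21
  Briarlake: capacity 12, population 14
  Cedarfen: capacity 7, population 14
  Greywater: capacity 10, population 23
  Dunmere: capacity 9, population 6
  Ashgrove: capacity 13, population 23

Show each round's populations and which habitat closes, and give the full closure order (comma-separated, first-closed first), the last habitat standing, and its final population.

Closure order: Hollowpine, Greywater, Ashgrove, Cedarfen, Briarlake
Last habitat: Dunmere with 101 animals

Round 1: Ashgrove=23 Briarlake=14 Cedarfen=14 Dunmere=6 Greywater=23 Hollowpine=21 → close Hollowpine (overflow 16)
  21÷5 = 4 each, +1 to first 1
Round 2: Ashgrove=28 Briarlake=18 Cedarfen=18 Dunmere=10 Greywater=27 → close Greywater (overflow 17)
  27÷4 = 6 each, +1 to first 3
Round 3: Ashgrove=35 Briarlake=25 Cedarfen=25 Dunmere=16 → close Ashgrove (overflow 22)
  35÷3 = 11 each, +1 to first 2
Round 4: Briarlake=37 Cedarfen=37 Dunmere=27 → close Cedarfen (overflow 30)
  37÷2 = 18 each, +1 to first 1
Round 5: Briarlake=56 Dunmere=45 → close Briarlake (overflow 44)
  56÷1 = 56 each, +1 to first 0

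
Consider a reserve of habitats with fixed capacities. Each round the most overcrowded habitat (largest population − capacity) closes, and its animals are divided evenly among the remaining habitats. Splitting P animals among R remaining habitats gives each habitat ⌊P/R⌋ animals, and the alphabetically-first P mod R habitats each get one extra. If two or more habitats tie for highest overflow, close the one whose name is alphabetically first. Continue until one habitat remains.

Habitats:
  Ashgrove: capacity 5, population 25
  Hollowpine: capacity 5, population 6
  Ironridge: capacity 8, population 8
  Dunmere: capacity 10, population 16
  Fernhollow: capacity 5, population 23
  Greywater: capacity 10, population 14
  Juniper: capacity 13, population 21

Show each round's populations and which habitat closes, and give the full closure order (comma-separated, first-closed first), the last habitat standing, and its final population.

Closure order: Ashgrove, Fernhollow, Dunmere, Juniper, Greywater, Hollowpine
Last habitat: Ironridge with 113 animals

Round 1: Ashgrove=25 Dunmere=16 Fernhollow=23 Greywater=14 Hollowpine=6 Ironridge=8 Juniper=21 → close Ashgrove (overflow 20)
  25÷6 = 4 each, +1 to first 1
Round 2: Dunmere=21 Fernhollow=27 Greywater=18 Hollowpine=10 Ironridge=12 Juniper=25 → close Fernhollow (overflow 22)
  27÷5 = 5 each, +1 to first 2
Round 3: Dunmere=27 Greywater=24 Hollowpine=15 Ironridge=17 Juniper=30 → close Dunmere (overflow 17)
  27÷4 = 6 each, +1 to first 3
Round 4: Greywater=31 Hollowpine=22 Ironridge=24 Juniper=36 → close Juniper (overflow 23)
  36÷3 = 12 each, +1 to first 0
Round 5: Greywater=43 Hollowpine=34 Ironridge=36 → close Greywater (overflow 33)
  43÷2 = 21 each, +1 to first 1
Round 6: Hollowpine=56 Ironridge=57 → close Hollowpine (overflow 51)
  56÷1 = 56 each, +1 to first 0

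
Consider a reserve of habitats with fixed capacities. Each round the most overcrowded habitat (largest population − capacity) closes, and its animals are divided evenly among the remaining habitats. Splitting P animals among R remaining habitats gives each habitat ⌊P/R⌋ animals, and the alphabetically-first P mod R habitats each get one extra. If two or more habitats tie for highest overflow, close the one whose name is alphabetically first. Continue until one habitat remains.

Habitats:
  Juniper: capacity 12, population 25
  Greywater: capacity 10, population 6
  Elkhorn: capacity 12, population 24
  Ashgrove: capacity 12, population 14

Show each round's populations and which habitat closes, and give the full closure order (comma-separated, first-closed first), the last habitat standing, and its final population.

Closure order: Juniper, Elkhorn, Ashgrove
Last habitat: Greywater with 69 animals

Round 1: Ashgrove=14 Elkhorn=24 Greywater=6 Juniper=25 → close Juniper (overflow 13)
  25÷3 = 8 each, +1 to first 1
Round 2: Ashgrove=23 Elkhorn=32 Greywater=14 → close Elkhorn (overflow 20)
  32÷2 = 16 each, +1 to first 0
Round 3: Ashgrove=39 Greywater=30 → close Ashgrove (overflow 27)
  39÷1 = 39 each, +1 to first 0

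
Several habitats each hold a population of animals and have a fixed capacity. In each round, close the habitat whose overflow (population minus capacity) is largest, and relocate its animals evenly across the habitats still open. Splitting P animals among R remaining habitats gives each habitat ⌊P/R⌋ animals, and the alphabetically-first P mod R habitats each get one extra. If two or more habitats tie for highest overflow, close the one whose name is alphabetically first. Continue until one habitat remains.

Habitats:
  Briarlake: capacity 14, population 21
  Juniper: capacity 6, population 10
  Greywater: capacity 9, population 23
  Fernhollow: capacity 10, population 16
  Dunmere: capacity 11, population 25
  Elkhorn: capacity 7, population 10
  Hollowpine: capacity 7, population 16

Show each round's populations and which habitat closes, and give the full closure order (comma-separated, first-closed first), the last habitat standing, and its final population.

Round 1: Briarlake=21 Dunmere=25 Elkhorn=10 Fernhollow=16 Greywater=23 Hollowpine=16 Juniper=10 → close Dunmere (overflow 14)
  25÷6 = 4 each, +1 to first 1
Round 2: Briarlake=26 Elkhorn=14 Fernhollow=20 Greywater=27 Hollowpine=20 Juniper=14 → close Greywater (overflow 18)
  27÷5 = 5 each, +1 to first 2
Round 3: Briarlake=32 Elkhorn=20 Fernhollow=25 Hollowpine=25 Juniper=19 → close Briarlake (overflow 18)
  32÷4 = 8 each, +1 to first 0
Round 4: Elkhorn=28 Fernhollow=33 Hollowpine=33 Juniper=27 → close Hollowpine (overflow 26)
  33÷3 = 11 each, +1 to first 0
Round 5: Elkhorn=39 Fernhollow=44 Juniper=38 → close Fernhollow (overflow 34)
  44÷2 = 22 each, +1 to first 0
Round 6: Elkhorn=61 Juniper=60 → close Elkhorn (overflow 54)
  61÷1 = 61 each, +1 to first 0

Closure order: Dunmere, Greywater, Briarlake, Hollowpine, Fernhollow, Elkhorn
Last habitat: Juniper with 121 animals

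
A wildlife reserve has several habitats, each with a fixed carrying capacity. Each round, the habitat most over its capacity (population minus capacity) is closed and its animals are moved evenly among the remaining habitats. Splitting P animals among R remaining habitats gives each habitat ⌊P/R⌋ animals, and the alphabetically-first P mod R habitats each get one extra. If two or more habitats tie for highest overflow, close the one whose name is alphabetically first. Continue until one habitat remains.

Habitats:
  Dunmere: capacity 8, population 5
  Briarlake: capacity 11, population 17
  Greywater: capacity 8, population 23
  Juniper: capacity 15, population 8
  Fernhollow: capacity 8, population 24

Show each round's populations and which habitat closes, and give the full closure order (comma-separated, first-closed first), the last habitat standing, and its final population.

Closure order: Fernhollow, Greywater, Briarlake, Dunmere
Last habitat: Juniper with 77 animals

Round 1: Briarlake=17 Dunmere=5 Fernhollow=24 Greywater=23 Juniper=8 → close Fernhollow (overflow 16)
  24÷4 = 6 each, +1 to first 0
Round 2: Briarlake=23 Dunmere=11 Greywater=29 Juniper=14 → close Greywater (overflow 21)
  29÷3 = 9 each, +1 to first 2
Round 3: Briarlake=33 Dunmere=21 Juniper=23 → close Briarlake (overflow 22)
  33÷2 = 16 each, +1 to first 1
Round 4: Dunmere=38 Juniper=39 → close Dunmere (overflow 30)
  38÷1 = 38 each, +1 to first 0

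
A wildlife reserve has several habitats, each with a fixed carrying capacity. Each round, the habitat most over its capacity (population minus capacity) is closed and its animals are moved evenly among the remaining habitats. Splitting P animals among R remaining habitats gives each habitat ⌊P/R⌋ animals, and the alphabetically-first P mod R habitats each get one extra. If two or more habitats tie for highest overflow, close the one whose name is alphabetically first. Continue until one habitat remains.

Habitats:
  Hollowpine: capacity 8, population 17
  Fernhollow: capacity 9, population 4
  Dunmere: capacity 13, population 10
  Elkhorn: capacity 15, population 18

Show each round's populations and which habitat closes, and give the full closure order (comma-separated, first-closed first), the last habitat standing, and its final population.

Closure order: Hollowpine, Elkhorn, Dunmere
Last habitat: Fernhollow with 49 animals

Round 1: Dunmere=10 Elkhorn=18 Fernhollow=4 Hollowpine=17 → close Hollowpine (overflow 9)
  17÷3 = 5 each, +1 to first 2
Round 2: Dunmere=16 Elkhorn=24 Fernhollow=9 → close Elkhorn (overflow 9)
  24÷2 = 12 each, +1 to first 0
Round 3: Dunmere=28 Fernhollow=21 → close Dunmere (overflow 15)
  28÷1 = 28 each, +1 to first 0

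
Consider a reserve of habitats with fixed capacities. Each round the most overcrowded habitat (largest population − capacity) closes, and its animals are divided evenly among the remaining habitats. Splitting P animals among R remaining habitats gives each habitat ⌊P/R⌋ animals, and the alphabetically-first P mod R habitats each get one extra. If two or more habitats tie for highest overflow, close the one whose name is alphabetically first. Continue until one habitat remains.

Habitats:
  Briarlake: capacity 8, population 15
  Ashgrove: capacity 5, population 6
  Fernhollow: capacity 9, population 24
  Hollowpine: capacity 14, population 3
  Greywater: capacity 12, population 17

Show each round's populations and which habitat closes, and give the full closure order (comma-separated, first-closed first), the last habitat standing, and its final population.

Closure order: Fernhollow, Briarlake, Greywater, Ashgrove
Last habitat: Hollowpine with 65 animals

Round 1: Ashgrove=6 Briarlake=15 Fernhollow=24 Greywater=17 Hollowpine=3 → close Fernhollow (overflow 15)
  24÷4 = 6 each, +1 to first 0
Round 2: Ashgrove=12 Briarlake=21 Greywater=23 Hollowpine=9 → close Briarlake (overflow 13)
  21÷3 = 7 each, +1 to first 0
Round 3: Ashgrove=19 Greywater=30 Hollowpine=16 → close Greywater (overflow 18)
  30÷2 = 15 each, +1 to first 0
Round 4: Ashgrove=34 Hollowpine=31 → close Ashgrove (overflow 29)
  34÷1 = 34 each, +1 to first 0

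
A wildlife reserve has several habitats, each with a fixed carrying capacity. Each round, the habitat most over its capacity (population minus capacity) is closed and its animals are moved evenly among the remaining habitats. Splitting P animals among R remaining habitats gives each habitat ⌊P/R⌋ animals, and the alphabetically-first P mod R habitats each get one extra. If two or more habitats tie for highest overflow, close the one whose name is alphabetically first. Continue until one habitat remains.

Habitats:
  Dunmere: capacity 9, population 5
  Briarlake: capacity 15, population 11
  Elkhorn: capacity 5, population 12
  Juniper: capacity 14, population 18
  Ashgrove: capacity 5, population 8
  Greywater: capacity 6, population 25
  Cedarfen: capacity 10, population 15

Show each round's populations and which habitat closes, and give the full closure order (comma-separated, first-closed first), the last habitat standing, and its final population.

Closure order: Greywater, Elkhorn, Ashgrove, Cedarfen, Juniper, Briarlake
Last habitat: Dunmere with 94 animals

Round 1: Ashgrove=8 Briarlake=11 Cedarfen=15 Dunmere=5 Elkhorn=12 Greywater=25 Juniper=18 → close Greywater (overflow 19)
  25÷6 = 4 each, +1 to first 1
Round 2: Ashgrove=13 Briarlake=15 Cedarfen=19 Dunmere=9 Elkhorn=16 Juniper=22 → close Elkhorn (overflow 11)
  16÷5 = 3 each, +1 to first 1
Round 3: Ashgrove=17 Briarlake=18 Cedarfen=22 Dunmere=12 Juniper=25 → close Ashgrove (overflow 12)
  17÷4 = 4 each, +1 to first 1
Round 4: Briarlake=23 Cedarfen=26 Dunmere=16 Juniper=29 → close Cedarfen (overflow 16)
  26÷3 = 8 each, +1 to first 2
Round 5: Briarlake=32 Dunmere=25 Juniper=37 → close Juniper (overflow 23)
  37÷2 = 18 each, +1 to first 1
Round 6: Briarlake=51 Dunmere=43 → close Briarlake (overflow 36)
  51÷1 = 51 each, +1 to first 0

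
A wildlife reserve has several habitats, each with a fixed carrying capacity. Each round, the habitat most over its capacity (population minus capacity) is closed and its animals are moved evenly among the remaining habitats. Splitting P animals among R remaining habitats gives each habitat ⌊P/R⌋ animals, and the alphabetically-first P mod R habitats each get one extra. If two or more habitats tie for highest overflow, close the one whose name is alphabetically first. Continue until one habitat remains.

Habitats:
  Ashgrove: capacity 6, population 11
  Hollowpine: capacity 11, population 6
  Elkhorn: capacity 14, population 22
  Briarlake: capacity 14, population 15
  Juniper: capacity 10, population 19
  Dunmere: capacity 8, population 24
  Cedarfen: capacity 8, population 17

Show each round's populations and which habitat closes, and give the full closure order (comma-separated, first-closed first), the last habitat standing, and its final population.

Closure order: Dunmere, Cedarfen, Juniper, Elkhorn, Ashgrove, Briarlake
Last habitat: Hollowpine with 114 animals

Round 1: Ashgrove=11 Briarlake=15 Cedarfen=17 Dunmere=24 Elkhorn=22 Hollowpine=6 Juniper=19 → close Dunmere (overflow 16)
  24÷6 = 4 each, +1 to first 0
Round 2: Ashgrove=15 Briarlake=19 Cedarfen=21 Elkhorn=26 Hollowpine=10 Juniper=23 → close Cedarfen (overflow 13)
  21÷5 = 4 each, +1 to first 1
Round 3: Ashgrove=20 Briarlake=23 Elkhorn=30 Hollowpine=14 Juniper=27 → close Juniper (overflow 17)
  27÷4 = 6 each, +1 to first 3
Round 4: Ashgrove=27 Briarlake=30 Elkhorn=37 Hollowpine=20 → close Elkhorn (overflow 23)
  37÷3 = 12 each, +1 to first 1
Round 5: Ashgrove=40 Briarlake=42 Hollowpine=32 → close Ashgrove (overflow 34)
  40÷2 = 20 each, +1 to first 0
Round 6: Briarlake=62 Hollowpine=52 → close Briarlake (overflow 48)
  62÷1 = 62 each, +1 to first 0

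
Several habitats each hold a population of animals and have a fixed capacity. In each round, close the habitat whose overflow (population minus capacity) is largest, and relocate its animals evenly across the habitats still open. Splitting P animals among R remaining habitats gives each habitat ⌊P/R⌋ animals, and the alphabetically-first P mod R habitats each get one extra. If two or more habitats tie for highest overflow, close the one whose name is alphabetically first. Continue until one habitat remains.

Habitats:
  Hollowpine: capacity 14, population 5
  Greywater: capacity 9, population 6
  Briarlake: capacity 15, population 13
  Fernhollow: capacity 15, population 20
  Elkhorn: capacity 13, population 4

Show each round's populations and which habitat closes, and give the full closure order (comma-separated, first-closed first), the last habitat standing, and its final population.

Closure order: Fernhollow, Briarlake, Greywater, Elkhorn
Last habitat: Hollowpine with 48 animals

Round 1: Briarlake=13 Elkhorn=4 Fernhollow=20 Greywater=6 Hollowpine=5 → close Fernhollow (overflow 5)
  20÷4 = 5 each, +1 to first 0
Round 2: Briarlake=18 Elkhorn=9 Greywater=11 Hollowpine=10 → close Briarlake (overflow 3)
  18÷3 = 6 each, +1 to first 0
Round 3: Elkhorn=15 Greywater=17 Hollowpine=16 → close Greywater (overflow 8)
  17÷2 = 8 each, +1 to first 1
Round 4: Elkhorn=24 Hollowpine=24 → close Elkhorn (overflow 11)
  24÷1 = 24 each, +1 to first 0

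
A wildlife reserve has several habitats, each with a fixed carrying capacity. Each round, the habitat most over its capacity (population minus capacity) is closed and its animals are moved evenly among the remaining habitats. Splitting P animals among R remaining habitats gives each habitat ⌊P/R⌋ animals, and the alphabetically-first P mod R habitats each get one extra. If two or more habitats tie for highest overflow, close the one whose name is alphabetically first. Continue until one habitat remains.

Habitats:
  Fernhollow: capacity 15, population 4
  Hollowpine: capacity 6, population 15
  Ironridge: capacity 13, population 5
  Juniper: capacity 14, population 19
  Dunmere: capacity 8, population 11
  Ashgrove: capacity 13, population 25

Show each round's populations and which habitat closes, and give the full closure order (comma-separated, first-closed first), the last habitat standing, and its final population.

Closure order: Ashgrove, Hollowpine, Juniper, Dunmere, Ironridge
Last habitat: Fernhollow with 79 animals

Round 1: Ashgrove=25 Dunmere=11 Fernhollow=4 Hollowpine=15 Ironridge=5 Juniper=19 → close Ashgrove (overflow 12)
  25÷5 = 5 each, +1 to first 0
Round 2: Dunmere=16 Fernhollow=9 Hollowpine=20 Ironridge=10 Juniper=24 → close Hollowpine (overflow 14)
  20÷4 = 5 each, +1 to first 0
Round 3: Dunmere=21 Fernhollow=14 Ironridge=15 Juniper=29 → close Juniper (overflow 15)
  29÷3 = 9 each, +1 to first 2
Round 4: Dunmere=31 Fernhollow=24 Ironridge=24 → close Dunmere (overflow 23)
  31÷2 = 15 each, +1 to first 1
Round 5: Fernhollow=40 Ironridge=39 → close Ironridge (overflow 26)
  39÷1 = 39 each, +1 to first 0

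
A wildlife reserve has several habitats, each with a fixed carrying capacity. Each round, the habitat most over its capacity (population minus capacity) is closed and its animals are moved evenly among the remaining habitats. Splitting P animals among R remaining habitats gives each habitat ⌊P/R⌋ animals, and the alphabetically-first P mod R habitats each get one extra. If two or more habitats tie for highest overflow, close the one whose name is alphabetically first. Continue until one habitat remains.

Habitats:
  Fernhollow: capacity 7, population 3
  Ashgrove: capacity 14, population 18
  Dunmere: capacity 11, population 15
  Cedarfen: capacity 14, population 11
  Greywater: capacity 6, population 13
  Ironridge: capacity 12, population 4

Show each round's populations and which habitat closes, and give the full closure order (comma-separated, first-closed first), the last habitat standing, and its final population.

Round 1: Ashgrove=18 Cedarfen=11 Dunmere=15 Fernhollow=3 Greywater=13 Ironridge=4 → close Greywater (overflow 7)
  13÷5 = 2 each, +1 to first 3
Round 2: Ashgrove=21 Cedarfen=14 Dunmere=18 Fernhollow=5 Ironridge=6 → close Ashgrove (overflow 7)
  21÷4 = 5 each, +1 to first 1
Round 3: Cedarfen=20 Dunmere=23 Fernhollow=10 Ironridge=11 → close Dunmere (overflow 12)
  23÷3 = 7 each, +1 to first 2
Round 4: Cedarfen=28 Fernhollow=18 Ironridge=18 → close Cedarfen (overflow 14)
  28÷2 = 14 each, +1 to first 0
Round 5: Fernhollow=32 Ironridge=32 → close Fernhollow (overflow 25)
  32÷1 = 32 each, +1 to first 0

Closure order: Greywater, Ashgrove, Dunmere, Cedarfen, Fernhollow
Last habitat: Ironridge with 64 animals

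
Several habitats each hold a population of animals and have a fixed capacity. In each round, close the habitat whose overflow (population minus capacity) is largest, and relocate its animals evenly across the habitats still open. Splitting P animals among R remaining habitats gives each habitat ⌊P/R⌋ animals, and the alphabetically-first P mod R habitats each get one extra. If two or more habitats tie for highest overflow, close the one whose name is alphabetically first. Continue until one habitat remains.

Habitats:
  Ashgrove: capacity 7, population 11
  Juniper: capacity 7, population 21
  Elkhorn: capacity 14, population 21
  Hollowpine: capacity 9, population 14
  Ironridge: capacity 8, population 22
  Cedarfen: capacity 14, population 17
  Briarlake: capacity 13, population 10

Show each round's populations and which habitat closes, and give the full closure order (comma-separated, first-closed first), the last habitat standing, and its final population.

Closure order: Ironridge, Juniper, Elkhorn, Ashgrove, Cedarfen, Hollowpine
Last habitat: Briarlake with 116 animals

Round 1: Ashgrove=11 Briarlake=10 Cedarfen=17 Elkhorn=21 Hollowpine=14 Ironridge=22 Juniper=21 → close Ironridge (overflow 14)
  22÷6 = 3 each, +1 to first 4
Round 2: Ashgrove=15 Briarlake=14 Cedarfen=21 Elkhorn=25 Hollowpine=17 Juniper=24 → close Juniper (overflow 17)
  24÷5 = 4 each, +1 to first 4
Round 3: Ashgrove=20 Briarlake=19 Cedarfen=26 Elkhorn=30 Hollowpine=21 → close Elkhorn (overflow 16)
  30÷4 = 7 each, +1 to first 2
Round 4: Ashgrove=28 Briarlake=27 Cedarfen=33 Hollowpine=28 → close Ashgrove (overflow 21)
  28÷3 = 9 each, +1 to first 1
Round 5: Briarlake=37 Cedarfen=42 Hollowpine=37 → close Cedarfen (overflow 28)
  42÷2 = 21 each, +1 to first 0
Round 6: Briarlake=58 Hollowpine=58 → close Hollowpine (overflow 49)
  58÷1 = 58 each, +1 to first 0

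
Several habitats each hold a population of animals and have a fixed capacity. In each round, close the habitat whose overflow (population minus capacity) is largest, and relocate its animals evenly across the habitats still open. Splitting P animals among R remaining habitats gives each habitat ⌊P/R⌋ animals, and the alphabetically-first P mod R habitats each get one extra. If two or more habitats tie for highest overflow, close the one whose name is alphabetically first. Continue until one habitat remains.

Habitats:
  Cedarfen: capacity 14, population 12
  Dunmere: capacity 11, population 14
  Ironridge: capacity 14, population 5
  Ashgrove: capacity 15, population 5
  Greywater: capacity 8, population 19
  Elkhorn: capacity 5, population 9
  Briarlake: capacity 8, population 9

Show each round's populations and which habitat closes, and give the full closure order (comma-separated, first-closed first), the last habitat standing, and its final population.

Round 1: Ashgrove=5 Briarlake=9 Cedarfen=12 Dunmere=14 Elkhorn=9 Greywater=19 Ironridge=5 → close Greywater (overflow 11)
  19÷6 = 3 each, +1 to first 1
Round 2: Ashgrove=9 Briarlake=12 Cedarfen=15 Dunmere=17 Elkhorn=12 Ironridge=8 → close Elkhorn (overflow 7)
  12÷5 = 2 each, +1 to first 2
Round 3: Ashgrove=12 Briarlake=15 Cedarfen=17 Dunmere=19 Ironridge=10 → close Dunmere (overflow 8)
  19÷4 = 4 each, +1 to first 3
Round 4: Ashgrove=17 Briarlake=20 Cedarfen=22 Ironridge=14 → close Briarlake (overflow 12)
  20÷3 = 6 each, +1 to first 2
Round 5: Ashgrove=24 Cedarfen=29 Ironridge=20 → close Cedarfen (overflow 15)
  29÷2 = 14 each, +1 to first 1
Round 6: Ashgrove=39 Ironridge=34 → close Ashgrove (overflow 24)
  39÷1 = 39 each, +1 to first 0

Closure order: Greywater, Elkhorn, Dunmere, Briarlake, Cedarfen, Ashgrove
Last habitat: Ironridge with 73 animals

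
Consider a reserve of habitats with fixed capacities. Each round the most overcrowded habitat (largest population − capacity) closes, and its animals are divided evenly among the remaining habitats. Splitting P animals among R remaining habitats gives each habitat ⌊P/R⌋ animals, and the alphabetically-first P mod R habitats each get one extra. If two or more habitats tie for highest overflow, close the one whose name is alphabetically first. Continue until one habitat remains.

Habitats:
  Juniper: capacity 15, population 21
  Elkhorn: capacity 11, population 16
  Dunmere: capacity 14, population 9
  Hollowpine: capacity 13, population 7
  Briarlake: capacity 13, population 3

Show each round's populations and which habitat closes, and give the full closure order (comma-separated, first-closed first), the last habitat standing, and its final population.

Closure order: Juniper, Elkhorn, Dunmere, Hollowpine
Last habitat: Briarlake with 56 animals

Round 1: Briarlake=3 Dunmere=9 Elkhorn=16 Hollowpine=7 Juniper=21 → close Juniper (overflow 6)
  21÷4 = 5 each, +1 to first 1
Round 2: Briarlake=9 Dunmere=14 Elkhorn=21 Hollowpine=12 → close Elkhorn (overflow 10)
  21÷3 = 7 each, +1 to first 0
Round 3: Briarlake=16 Dunmere=21 Hollowpine=19 → close Dunmere (overflow 7)
  21÷2 = 10 each, +1 to first 1
Round 4: Briarlake=27 Hollowpine=29 → close Hollowpine (overflow 16)
  29÷1 = 29 each, +1 to first 0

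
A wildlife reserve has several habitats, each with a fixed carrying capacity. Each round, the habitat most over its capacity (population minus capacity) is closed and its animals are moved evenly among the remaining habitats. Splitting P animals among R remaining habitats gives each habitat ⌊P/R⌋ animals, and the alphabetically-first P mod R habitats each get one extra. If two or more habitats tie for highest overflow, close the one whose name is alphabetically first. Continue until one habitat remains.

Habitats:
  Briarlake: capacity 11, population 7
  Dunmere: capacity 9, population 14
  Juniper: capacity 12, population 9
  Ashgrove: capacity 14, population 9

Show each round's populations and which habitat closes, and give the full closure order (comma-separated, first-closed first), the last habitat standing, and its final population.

Closure order: Dunmere, Briarlake, Juniper
Last habitat: Ashgrove with 39 animals

Round 1: Ashgrove=9 Briarlake=7 Dunmere=14 Juniper=9 → close Dunmere (overflow 5)
  14÷3 = 4 each, +1 to first 2
Round 2: Ashgrove=14 Briarlake=12 Juniper=13 → close Briarlake (overflow 1)
  12÷2 = 6 each, +1 to first 0
Round 3: Ashgrove=20 Juniper=19 → close Juniper (overflow 7)
  19÷1 = 19 each, +1 to first 0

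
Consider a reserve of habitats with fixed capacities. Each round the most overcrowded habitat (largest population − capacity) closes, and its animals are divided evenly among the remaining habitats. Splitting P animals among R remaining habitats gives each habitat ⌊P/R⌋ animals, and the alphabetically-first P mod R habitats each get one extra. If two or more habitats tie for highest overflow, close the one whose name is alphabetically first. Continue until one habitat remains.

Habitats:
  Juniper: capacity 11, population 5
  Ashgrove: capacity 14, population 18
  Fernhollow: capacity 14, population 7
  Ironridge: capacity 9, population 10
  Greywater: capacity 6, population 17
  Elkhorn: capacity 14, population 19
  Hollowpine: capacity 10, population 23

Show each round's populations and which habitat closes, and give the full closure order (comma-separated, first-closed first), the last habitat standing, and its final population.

Round 1: Ashgrove=18 Elkhorn=19 Fernhollow=7 Greywater=17 Hollowpine=23 Ironridge=10 Juniper=5 → close Hollowpine (overflow 13)
  23÷6 = 3 each, +1 to first 5
Round 2: Ashgrove=22 Elkhorn=23 Fernhollow=11 Greywater=21 Ironridge=14 Juniper=8 → close Greywater (overflow 15)
  21÷5 = 4 each, +1 to first 1
Round 3: Ashgrove=27 Elkhorn=27 Fernhollow=15 Ironridge=18 Juniper=12 → close Ashgrove (overflow 13)
  27÷4 = 6 each, +1 to first 3
Round 4: Elkhorn=34 Fernhollow=22 Ironridge=25 Juniper=18 → close Elkhorn (overflow 20)
  34÷3 = 11 each, +1 to first 1
Round 5: Fernhollow=34 Ironridge=36 Juniper=29 → close Ironridge (overflow 27)
  36÷2 = 18 each, +1 to first 0
Round 6: Fernhollow=52 Juniper=47 → close Fernhollow (overflow 38)
  52÷1 = 52 each, +1 to first 0

Closure order: Hollowpine, Greywater, Ashgrove, Elkhorn, Ironridge, Fernhollow
Last habitat: Juniper with 99 animals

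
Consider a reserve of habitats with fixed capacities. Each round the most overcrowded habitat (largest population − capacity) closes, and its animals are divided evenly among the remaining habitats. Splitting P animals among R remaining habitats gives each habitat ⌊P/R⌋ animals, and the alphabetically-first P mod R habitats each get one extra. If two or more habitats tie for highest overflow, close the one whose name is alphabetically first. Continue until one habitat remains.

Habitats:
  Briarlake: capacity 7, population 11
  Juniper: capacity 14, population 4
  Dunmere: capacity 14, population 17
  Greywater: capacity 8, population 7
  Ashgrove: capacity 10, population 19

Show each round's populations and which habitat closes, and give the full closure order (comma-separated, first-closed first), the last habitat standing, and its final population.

Round 1: Ashgrove=19 Briarlake=11 Dunmere=17 Greywater=7 Juniper=4 → close Ashgrove (overflow 9)
  19÷4 = 4 each, +1 to first 3
Round 2: Briarlake=16 Dunmere=22 Greywater=12 Juniper=8 → close Briarlake (overflow 9)
  16÷3 = 5 each, +1 to first 1
Round 3: Dunmere=28 Greywater=17 Juniper=13 → close Dunmere (overflow 14)
  28÷2 = 14 each, +1 to first 0
Round 4: Greywater=31 Juniper=27 → close Greywater (overflow 23)
  31÷1 = 31 each, +1 to first 0

Closure order: Ashgrove, Briarlake, Dunmere, Greywater
Last habitat: Juniper with 58 animals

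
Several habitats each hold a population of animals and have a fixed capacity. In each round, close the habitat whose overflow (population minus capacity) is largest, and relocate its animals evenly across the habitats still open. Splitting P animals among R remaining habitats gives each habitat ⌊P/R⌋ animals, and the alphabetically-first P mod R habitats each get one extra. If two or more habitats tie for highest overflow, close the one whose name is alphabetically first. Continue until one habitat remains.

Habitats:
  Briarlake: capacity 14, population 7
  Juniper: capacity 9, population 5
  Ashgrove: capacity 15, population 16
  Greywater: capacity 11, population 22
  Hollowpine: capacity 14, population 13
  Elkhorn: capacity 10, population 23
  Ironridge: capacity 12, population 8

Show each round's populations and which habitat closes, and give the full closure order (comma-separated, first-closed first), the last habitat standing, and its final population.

Round 1: Ashgrove=16 Briarlake=7 Elkhorn=23 Greywater=22 Hollowpine=13 Ironridge=8 Juniper=5 → close Elkhorn (overflow 13)
  23÷6 = 3 each, +1 to first 5
Round 2: Ashgrove=20 Briarlake=11 Greywater=26 Hollowpine=17 Ironridge=12 Juniper=8 → close Greywater (overflow 15)
  26÷5 = 5 each, +1 to first 1
Round 3: Ashgrove=26 Briarlake=16 Hollowpine=22 Ironridge=17 Juniper=13 → close Ashgrove (overflow 11)
  26÷4 = 6 each, +1 to first 2
Round 4: Briarlake=23 Hollowpine=29 Ironridge=23 Juniper=19 → close Hollowpine (overflow 15)
  29÷3 = 9 each, +1 to first 2
Round 5: Briarlake=33 Ironridge=33 Juniper=28 → close Ironridge (overflow 21)
  33÷2 = 16 each, +1 to first 1
Round 6: Briarlake=50 Juniper=44 → close Briarlake (overflow 36)
  50÷1 = 50 each, +1 to first 0

Closure order: Elkhorn, Greywater, Ashgrove, Hollowpine, Ironridge, Briarlake
Last habitat: Juniper with 94 animals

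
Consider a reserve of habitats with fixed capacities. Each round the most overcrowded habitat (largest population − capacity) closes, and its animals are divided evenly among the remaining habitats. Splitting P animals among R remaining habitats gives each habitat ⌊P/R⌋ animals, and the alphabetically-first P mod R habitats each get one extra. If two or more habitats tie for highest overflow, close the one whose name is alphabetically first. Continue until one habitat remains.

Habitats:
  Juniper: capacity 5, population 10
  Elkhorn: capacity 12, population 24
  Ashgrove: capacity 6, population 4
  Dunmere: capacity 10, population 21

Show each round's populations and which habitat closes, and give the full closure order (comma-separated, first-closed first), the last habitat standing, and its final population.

Round 1: Ashgrove=4 Dunmere=21 Elkhorn=24 Juniper=10 → close Elkhorn (overflow 12)
  24÷3 = 8 each, +1 to first 0
Round 2: Ashgrove=12 Dunmere=29 Juniper=18 → close Dunmere (overflow 19)
  29÷2 = 14 each, +1 to first 1
Round 3: Ashgrove=27 Juniper=32 → close Juniper (overflow 27)
  32÷1 = 32 each, +1 to first 0

Closure order: Elkhorn, Dunmere, Juniper
Last habitat: Ashgrove with 59 animals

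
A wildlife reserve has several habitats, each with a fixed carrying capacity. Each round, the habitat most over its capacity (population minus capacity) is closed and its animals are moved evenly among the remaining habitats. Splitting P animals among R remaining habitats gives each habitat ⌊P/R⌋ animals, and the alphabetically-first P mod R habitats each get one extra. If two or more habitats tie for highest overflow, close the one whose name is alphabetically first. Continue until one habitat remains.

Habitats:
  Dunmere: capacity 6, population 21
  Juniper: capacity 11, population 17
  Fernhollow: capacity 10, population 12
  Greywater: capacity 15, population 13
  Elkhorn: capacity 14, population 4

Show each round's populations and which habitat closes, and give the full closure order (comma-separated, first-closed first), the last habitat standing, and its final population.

Round 1: Dunmere=21 Elkhorn=4 Fernhollow=12 Greywater=13 Juniper=17 → close Dunmere (overflow 15)
  21÷4 = 5 each, +1 to first 1
Round 2: Elkhorn=10 Fernhollow=17 Greywater=18 Juniper=22 → close Juniper (overflow 11)
  22÷3 = 7 each, +1 to first 1
Round 3: Elkhorn=18 Fernhollow=24 Greywater=25 → close Fernhollow (overflow 14)
  24÷2 = 12 each, +1 to first 0
Round 4: Elkhorn=30 Greywater=37 → close Greywater (overflow 22)
  37÷1 = 37 each, +1 to first 0

Closure order: Dunmere, Juniper, Fernhollow, Greywater
Last habitat: Elkhorn with 67 animals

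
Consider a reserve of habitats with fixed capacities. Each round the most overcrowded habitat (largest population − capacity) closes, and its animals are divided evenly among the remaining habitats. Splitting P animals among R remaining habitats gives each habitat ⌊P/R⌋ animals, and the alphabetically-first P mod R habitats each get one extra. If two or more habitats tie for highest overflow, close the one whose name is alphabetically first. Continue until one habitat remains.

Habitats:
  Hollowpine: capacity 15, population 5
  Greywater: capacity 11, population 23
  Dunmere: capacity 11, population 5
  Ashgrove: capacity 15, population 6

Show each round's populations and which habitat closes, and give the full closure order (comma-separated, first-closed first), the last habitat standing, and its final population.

Closure order: Greywater, Dunmere, Ashgrove
Last habitat: Hollowpine with 39 animals

Round 1: Ashgrove=6 Dunmere=5 Greywater=23 Hollowpine=5 → close Greywater (overflow 12)
  23÷3 = 7 each, +1 to first 2
Round 2: Ashgrove=14 Dunmere=13 Hollowpine=12 → close Dunmere (overflow 2)
  13÷2 = 6 each, +1 to first 1
Round 3: Ashgrove=21 Hollowpine=18 → close Ashgrove (overflow 6)
  21÷1 = 21 each, +1 to first 0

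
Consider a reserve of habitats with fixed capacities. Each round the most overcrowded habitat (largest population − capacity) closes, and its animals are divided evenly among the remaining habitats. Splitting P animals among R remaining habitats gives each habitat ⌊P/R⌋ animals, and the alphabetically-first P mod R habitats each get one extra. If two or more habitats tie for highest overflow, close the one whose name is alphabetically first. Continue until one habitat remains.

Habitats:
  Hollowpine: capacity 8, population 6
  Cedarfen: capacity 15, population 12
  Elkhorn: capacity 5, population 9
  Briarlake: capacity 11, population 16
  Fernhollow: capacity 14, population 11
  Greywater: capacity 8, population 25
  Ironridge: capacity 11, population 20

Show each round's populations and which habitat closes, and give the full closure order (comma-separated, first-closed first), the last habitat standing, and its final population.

Closure order: Greywater, Ironridge, Briarlake, Elkhorn, Cedarfen, Fernhollow
Last habitat: Hollowpine with 99 animals

Round 1: Briarlake=16 Cedarfen=12 Elkhorn=9 Fernhollow=11 Greywater=25 Hollowpine=6 Ironridge=20 → close Greywater (overflow 17)
  25÷6 = 4 each, +1 to first 1
Round 2: Briarlake=21 Cedarfen=16 Elkhorn=13 Fernhollow=15 Hollowpine=10 Ironridge=24 → close Ironridge (overflow 13)
  24÷5 = 4 each, +1 to first 4
Round 3: Briarlake=26 Cedarfen=21 Elkhorn=18 Fernhollow=20 Hollowpine=14 → close Briarlake (overflow 15)
  26÷4 = 6 each, +1 to first 2
Round 4: Cedarfen=28 Elkhorn=25 Fernhollow=26 Hollowpine=20 → close Elkhorn (overflow 20)
  25÷3 = 8 each, +1 to first 1
Round 5: Cedarfen=37 Fernhollow=34 Hollowpine=28 → close Cedarfen (overflow 22)
  37÷2 = 18 each, +1 to first 1
Round 6: Fernhollow=53 Hollowpine=46 → close Fernhollow (overflow 39)
  53÷1 = 53 each, +1 to first 0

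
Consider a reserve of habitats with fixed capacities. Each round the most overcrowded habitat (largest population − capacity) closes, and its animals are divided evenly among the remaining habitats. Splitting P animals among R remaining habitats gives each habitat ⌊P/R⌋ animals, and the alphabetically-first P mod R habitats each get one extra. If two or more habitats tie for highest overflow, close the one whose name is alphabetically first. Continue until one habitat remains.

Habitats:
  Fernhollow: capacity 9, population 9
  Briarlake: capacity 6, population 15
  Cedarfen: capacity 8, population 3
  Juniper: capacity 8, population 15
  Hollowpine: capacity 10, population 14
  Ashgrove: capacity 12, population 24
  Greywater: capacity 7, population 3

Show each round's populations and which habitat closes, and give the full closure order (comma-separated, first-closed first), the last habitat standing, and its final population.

Closure order: Ashgrove, Briarlake, Juniper, Hollowpine, Fernhollow, Cedarfen
Last habitat: Greywater with 83 animals

Round 1: Ashgrove=24 Briarlake=15 Cedarfen=3 Fernhollow=9 Greywater=3 Hollowpine=14 Juniper=15 → close Ashgrove (overflow 12)
  24÷6 = 4 each, +1 to first 0
Round 2: Briarlake=19 Cedarfen=7 Fernhollow=13 Greywater=7 Hollowpine=18 Juniper=19 → close Briarlake (overflow 13)
  19÷5 = 3 each, +1 to first 4
Round 3: Cedarfen=11 Fernhollow=17 Greywater=11 Hollowpine=22 Juniper=22 → close Juniper (overflow 14)
  22÷4 = 5 each, +1 to first 2
Round 4: Cedarfen=17 Fernhollow=23 Greywater=16 Hollowpine=27 → close Hollowpine (overflow 17)
  27÷3 = 9 each, +1 to first 0
Round 5: Cedarfen=26 Fernhollow=32 Greywater=25 → close Fernhollow (overflow 23)
  32÷2 = 16 each, +1 to first 0
Round 6: Cedarfen=42 Greywater=41 → close Cedarfen (overflow 34)
  42÷1 = 42 each, +1 to first 0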